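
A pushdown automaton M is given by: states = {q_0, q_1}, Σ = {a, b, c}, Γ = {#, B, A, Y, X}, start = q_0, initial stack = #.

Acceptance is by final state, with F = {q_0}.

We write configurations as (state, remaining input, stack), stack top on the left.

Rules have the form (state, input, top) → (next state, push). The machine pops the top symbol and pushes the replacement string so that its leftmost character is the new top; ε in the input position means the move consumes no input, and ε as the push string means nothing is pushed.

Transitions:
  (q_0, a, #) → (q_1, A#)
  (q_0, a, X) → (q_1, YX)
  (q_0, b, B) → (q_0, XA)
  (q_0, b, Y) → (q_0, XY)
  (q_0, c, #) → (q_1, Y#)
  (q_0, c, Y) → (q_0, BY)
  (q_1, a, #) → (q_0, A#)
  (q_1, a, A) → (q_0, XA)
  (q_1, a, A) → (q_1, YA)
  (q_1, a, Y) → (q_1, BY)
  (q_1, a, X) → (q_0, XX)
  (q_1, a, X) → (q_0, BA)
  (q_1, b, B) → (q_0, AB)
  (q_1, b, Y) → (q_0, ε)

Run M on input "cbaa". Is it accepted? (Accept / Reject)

One accepting computation: (q_0, cbaa, #) ⊢ (q_1, baa, Y#) ⊢ (q_0, aa, #) ⊢ (q_1, a, A#) ⊢ (q_0, ε, XA#)
All input consumed and state q_0 ∈ F.

Accept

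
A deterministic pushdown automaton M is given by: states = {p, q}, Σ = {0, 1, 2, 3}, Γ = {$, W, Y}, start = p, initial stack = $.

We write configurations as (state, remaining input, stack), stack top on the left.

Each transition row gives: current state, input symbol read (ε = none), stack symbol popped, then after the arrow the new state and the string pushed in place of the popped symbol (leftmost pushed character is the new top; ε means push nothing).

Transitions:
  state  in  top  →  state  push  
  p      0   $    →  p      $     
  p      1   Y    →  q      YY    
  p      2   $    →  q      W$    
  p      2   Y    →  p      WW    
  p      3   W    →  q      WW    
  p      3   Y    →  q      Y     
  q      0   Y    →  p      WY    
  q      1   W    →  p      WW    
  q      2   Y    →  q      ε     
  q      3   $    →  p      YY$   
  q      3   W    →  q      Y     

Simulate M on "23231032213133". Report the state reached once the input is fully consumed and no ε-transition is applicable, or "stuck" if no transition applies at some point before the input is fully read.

(p, 23231032213133, $)
  read 2, top $: go to q, push W$ → (q, 3231032213133, W$)
  read 3, top W: go to q, push Y → (q, 231032213133, Y$)
  read 2, top Y: go to q, push ε → (q, 31032213133, $)
  read 3, top $: go to p, push YY$ → (p, 1032213133, YY$)
  read 1, top Y: go to q, push YY → (q, 032213133, YYY$)
  read 0, top Y: go to p, push WY → (p, 32213133, WYYY$)
  read 3, top W: go to q, push WW → (q, 2213133, WWYYY$)
No transition for (q, 2, top W); M blocks with input 2213133 remaining.

stuck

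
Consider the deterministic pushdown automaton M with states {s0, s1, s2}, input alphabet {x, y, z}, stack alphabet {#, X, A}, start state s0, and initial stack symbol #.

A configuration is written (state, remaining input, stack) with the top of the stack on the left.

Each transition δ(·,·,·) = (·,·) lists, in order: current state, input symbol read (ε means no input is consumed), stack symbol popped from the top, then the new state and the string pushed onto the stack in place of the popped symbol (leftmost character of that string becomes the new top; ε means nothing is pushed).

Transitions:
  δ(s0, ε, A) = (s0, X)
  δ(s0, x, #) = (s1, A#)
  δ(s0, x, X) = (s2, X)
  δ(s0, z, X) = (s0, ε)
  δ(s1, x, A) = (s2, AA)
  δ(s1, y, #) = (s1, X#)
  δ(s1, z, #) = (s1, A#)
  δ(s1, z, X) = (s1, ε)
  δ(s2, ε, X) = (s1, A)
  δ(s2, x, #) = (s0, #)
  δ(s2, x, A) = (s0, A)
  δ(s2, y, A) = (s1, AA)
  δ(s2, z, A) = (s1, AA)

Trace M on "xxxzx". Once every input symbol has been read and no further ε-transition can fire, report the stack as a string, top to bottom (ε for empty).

(s0, xxxzx, #)
  read x, top #: go to s1, push A# → (s1, xxzx, A#)
  read x, top A: go to s2, push AA → (s2, xzx, AA#)
  read x, top A: go to s0, push A → (s0, zx, AA#)
  ε-move, top A: go to s0, push X → (s0, zx, XA#)
  read z, top X: go to s0, push ε → (s0, x, A#)
  ε-move, top A: go to s0, push X → (s0, x, X#)
  read x, top X: go to s2, push X → (s2, ε, X#)
  ε-move, top X: go to s1, push A → (s1, ε, A#)
All input consumed in state s1 with stack A#.

A#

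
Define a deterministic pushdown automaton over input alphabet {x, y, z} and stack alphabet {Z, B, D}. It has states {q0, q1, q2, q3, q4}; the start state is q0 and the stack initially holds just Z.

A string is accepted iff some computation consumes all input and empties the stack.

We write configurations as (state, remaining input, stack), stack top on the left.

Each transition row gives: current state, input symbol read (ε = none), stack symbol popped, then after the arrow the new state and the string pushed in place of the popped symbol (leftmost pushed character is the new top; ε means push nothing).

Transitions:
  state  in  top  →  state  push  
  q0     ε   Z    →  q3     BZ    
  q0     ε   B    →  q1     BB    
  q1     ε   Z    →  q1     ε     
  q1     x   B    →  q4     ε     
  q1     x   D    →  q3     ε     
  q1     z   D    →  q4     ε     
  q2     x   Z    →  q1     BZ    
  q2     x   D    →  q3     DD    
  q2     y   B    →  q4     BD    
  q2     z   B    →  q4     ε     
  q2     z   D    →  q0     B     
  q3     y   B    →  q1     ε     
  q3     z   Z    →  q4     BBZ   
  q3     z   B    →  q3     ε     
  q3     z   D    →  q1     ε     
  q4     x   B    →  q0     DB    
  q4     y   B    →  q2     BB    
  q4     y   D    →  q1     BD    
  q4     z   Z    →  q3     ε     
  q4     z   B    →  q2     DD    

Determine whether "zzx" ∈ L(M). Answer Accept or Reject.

(q0, zzx, Z) ⊢ (q3, zzx, BZ) ⊢ (q3, zx, Z) ⊢ (q4, x, BBZ) ⊢ (q0, ε, DBBZ)
All input consumed; stack is DBBZ, not empty, and no further ε-move applies.

Reject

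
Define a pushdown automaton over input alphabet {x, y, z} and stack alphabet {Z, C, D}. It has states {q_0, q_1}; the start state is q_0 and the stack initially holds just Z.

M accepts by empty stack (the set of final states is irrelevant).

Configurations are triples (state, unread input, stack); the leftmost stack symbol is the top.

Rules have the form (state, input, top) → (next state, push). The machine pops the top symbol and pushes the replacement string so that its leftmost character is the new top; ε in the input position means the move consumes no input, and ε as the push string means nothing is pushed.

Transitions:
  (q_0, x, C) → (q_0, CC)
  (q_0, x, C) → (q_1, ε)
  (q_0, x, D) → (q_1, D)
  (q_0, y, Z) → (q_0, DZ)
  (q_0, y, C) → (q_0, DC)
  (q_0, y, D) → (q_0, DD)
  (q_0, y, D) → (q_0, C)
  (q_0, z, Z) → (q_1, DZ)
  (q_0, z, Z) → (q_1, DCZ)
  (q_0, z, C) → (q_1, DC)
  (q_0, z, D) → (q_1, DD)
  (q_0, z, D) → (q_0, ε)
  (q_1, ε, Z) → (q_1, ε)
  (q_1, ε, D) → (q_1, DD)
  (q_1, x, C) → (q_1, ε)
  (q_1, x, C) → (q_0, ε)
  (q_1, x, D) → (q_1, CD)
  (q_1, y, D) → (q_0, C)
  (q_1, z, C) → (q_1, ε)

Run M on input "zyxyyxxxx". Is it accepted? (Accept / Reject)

One accepting computation: (q_0, zyxyyxxxx, Z) ⊢ (q_1, yxyyxxxx, DCZ) ⊢ (q_0, xyyxxxx, CCZ) ⊢ (q_0, yyxxxx, CCCZ) ⊢ (q_0, yxxxx, DCCCZ) ⊢ (q_0, xxxx, CCCCZ) ⊢ (q_1, xxx, CCCZ) ⊢ (q_1, xx, CCZ) ⊢ (q_1, x, CZ) ⊢ (q_1, ε, Z) ⊢ (q_1, ε, ε)
All input consumed and the stack is empty.

Accept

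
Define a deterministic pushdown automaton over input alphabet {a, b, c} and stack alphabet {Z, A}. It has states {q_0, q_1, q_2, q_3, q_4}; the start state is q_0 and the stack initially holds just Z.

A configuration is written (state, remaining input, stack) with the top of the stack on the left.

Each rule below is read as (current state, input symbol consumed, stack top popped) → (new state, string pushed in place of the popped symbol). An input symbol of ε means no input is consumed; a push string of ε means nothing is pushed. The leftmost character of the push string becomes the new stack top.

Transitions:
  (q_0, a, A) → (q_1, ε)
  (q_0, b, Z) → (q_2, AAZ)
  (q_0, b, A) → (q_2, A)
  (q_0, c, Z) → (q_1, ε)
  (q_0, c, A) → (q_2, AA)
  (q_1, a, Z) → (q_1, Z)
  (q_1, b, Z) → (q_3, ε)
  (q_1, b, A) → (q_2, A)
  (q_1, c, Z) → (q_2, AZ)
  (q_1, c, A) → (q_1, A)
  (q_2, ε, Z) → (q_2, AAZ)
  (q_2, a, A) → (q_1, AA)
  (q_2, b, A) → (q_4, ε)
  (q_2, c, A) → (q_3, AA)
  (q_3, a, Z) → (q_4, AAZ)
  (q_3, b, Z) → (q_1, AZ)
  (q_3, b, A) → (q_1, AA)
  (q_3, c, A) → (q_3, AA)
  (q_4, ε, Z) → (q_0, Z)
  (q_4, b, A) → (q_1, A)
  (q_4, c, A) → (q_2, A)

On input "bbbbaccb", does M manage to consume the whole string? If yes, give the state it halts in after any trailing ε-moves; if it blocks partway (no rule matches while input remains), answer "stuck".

(q_0, bbbbaccb, Z)
  read b, top Z: go to q_2, push AAZ → (q_2, bbbaccb, AAZ)
  read b, top A: go to q_4, push ε → (q_4, bbaccb, AZ)
  read b, top A: go to q_1, push A → (q_1, baccb, AZ)
  read b, top A: go to q_2, push A → (q_2, accb, AZ)
  read a, top A: go to q_1, push AA → (q_1, ccb, AAZ)
  read c, top A: go to q_1, push A → (q_1, cb, AAZ)
  read c, top A: go to q_1, push A → (q_1, b, AAZ)
  read b, top A: go to q_2, push A → (q_2, ε, AAZ)
All input consumed; M is in state q_2.

q_2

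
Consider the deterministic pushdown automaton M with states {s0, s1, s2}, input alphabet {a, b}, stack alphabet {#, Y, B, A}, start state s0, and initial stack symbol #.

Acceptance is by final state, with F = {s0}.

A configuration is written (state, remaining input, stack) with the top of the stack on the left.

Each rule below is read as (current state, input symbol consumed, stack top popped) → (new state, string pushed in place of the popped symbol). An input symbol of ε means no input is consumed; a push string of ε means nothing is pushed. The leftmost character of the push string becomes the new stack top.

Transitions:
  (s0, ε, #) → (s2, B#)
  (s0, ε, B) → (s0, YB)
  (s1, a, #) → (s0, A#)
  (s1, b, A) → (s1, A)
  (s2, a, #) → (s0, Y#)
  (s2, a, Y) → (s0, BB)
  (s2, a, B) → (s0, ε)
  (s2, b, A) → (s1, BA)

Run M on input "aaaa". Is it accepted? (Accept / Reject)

Accept

(s0, aaaa, #)
  ε-move, top #: go to s2, push B# → (s2, aaaa, B#)
  read a, top B: go to s0, push ε → (s0, aaa, #)
  ε-move, top #: go to s2, push B# → (s2, aaa, B#)
  read a, top B: go to s0, push ε → (s0, aa, #)
  ε-move, top #: go to s2, push B# → (s2, aa, B#)
  read a, top B: go to s0, push ε → (s0, a, #)
  ε-move, top #: go to s2, push B# → (s2, a, B#)
  read a, top B: go to s0, push ε → (s0, ε, #)
All input consumed; state s0 ∈ F.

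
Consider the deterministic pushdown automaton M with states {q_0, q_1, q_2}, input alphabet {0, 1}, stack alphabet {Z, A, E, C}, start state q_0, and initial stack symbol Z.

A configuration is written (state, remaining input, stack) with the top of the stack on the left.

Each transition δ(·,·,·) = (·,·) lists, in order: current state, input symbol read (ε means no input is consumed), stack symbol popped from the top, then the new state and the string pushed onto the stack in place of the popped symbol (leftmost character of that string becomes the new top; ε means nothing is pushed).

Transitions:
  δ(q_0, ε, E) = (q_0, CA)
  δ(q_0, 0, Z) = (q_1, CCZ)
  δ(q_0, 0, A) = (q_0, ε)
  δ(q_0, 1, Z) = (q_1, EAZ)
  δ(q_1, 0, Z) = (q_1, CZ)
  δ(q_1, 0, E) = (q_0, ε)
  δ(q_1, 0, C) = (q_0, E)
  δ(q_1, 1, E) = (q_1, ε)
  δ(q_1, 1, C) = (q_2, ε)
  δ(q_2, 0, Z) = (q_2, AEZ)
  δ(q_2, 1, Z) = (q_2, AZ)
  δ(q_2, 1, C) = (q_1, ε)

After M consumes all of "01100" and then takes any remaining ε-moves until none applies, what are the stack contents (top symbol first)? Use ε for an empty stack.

CAZ

(q_0, 01100, Z)
  read 0, top Z: go to q_1, push CCZ → (q_1, 1100, CCZ)
  read 1, top C: go to q_2, push ε → (q_2, 100, CZ)
  read 1, top C: go to q_1, push ε → (q_1, 00, Z)
  read 0, top Z: go to q_1, push CZ → (q_1, 0, CZ)
  read 0, top C: go to q_0, push E → (q_0, ε, EZ)
  ε-move, top E: go to q_0, push CA → (q_0, ε, CAZ)
All input consumed in state q_0 with stack CAZ.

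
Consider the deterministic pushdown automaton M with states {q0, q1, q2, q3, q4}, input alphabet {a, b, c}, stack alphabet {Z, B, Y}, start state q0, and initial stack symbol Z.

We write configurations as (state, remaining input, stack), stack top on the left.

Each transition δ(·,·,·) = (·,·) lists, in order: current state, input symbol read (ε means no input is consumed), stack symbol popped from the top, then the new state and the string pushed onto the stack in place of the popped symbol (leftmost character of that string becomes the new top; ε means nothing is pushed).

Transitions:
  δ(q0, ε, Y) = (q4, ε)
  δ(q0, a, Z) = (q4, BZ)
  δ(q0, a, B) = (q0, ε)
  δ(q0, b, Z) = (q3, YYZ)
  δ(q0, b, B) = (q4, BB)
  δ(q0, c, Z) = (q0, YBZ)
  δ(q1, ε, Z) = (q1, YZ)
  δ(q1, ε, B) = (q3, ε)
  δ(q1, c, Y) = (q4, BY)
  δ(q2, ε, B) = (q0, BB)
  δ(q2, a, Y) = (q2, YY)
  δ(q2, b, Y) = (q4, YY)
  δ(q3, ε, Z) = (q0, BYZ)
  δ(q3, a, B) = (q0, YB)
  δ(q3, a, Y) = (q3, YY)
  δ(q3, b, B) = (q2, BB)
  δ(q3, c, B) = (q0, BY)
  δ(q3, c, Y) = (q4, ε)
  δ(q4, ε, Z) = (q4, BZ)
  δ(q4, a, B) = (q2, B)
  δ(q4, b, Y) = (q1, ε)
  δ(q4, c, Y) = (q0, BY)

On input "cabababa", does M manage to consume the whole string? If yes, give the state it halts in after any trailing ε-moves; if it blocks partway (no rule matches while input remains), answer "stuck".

q0

(q0, cabababa, Z)
  read c, top Z: go to q0, push YBZ → (q0, abababa, YBZ)
  ε-move, top Y: go to q4, push ε → (q4, abababa, BZ)
  read a, top B: go to q2, push B → (q2, bababa, BZ)
  ε-move, top B: go to q0, push BB → (q0, bababa, BBZ)
  read b, top B: go to q4, push BB → (q4, ababa, BBBZ)
  read a, top B: go to q2, push B → (q2, baba, BBBZ)
  ε-move, top B: go to q0, push BB → (q0, baba, BBBBZ)
  read b, top B: go to q4, push BB → (q4, aba, BBBBBZ)
  read a, top B: go to q2, push B → (q2, ba, BBBBBZ)
  ε-move, top B: go to q0, push BB → (q0, ba, BBBBBBZ)
  read b, top B: go to q4, push BB → (q4, a, BBBBBBBZ)
  read a, top B: go to q2, push B → (q2, ε, BBBBBBBZ)
  ε-move, top B: go to q0, push BB → (q0, ε, BBBBBBBBZ)
All input consumed; M is in state q0.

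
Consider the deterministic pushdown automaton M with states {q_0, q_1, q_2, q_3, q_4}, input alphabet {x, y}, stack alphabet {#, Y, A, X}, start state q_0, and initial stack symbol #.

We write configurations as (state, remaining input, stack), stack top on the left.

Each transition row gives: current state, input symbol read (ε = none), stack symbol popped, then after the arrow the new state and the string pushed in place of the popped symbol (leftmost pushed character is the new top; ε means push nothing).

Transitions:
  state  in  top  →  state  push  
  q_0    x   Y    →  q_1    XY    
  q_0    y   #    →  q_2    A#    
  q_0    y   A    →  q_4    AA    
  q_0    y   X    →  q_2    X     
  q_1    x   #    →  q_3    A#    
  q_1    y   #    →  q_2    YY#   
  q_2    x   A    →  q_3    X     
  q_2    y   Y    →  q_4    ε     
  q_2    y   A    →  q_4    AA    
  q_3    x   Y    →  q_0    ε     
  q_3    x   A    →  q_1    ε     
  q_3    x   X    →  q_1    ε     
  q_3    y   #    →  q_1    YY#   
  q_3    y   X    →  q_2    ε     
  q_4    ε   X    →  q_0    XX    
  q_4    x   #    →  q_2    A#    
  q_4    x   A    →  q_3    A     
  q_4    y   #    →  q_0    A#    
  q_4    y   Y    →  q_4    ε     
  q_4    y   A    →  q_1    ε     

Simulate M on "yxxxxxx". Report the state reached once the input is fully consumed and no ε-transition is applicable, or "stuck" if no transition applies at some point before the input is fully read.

(q_0, yxxxxxx, #) ⊢ (q_2, xxxxxx, A#) ⊢ (q_3, xxxxx, X#) ⊢ (q_1, xxxx, #) ⊢ (q_3, xxx, A#) ⊢ (q_1, xx, #) ⊢ (q_3, x, A#) ⊢ (q_1, ε, #)
All input consumed; M is in state q_1.

q_1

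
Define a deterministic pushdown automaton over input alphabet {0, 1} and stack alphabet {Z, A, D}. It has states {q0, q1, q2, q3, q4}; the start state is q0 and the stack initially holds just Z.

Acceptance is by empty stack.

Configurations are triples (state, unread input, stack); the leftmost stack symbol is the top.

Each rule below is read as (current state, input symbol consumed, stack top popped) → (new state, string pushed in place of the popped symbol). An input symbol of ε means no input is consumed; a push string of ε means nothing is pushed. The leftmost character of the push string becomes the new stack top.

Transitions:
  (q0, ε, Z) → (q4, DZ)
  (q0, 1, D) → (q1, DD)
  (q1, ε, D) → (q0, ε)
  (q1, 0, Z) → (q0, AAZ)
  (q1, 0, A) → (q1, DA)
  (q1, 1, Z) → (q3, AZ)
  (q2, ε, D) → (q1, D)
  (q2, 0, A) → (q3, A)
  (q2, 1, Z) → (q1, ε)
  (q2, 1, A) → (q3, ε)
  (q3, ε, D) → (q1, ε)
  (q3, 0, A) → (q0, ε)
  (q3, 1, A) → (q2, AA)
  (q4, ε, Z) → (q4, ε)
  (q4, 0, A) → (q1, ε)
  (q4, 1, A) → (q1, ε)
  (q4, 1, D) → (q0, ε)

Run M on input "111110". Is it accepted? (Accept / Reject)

(q0, 111110, Z)
  ε-move, top Z: go to q4, push DZ → (q4, 111110, DZ)
  read 1, top D: go to q0, push ε → (q0, 11110, Z)
  ε-move, top Z: go to q4, push DZ → (q4, 11110, DZ)
  read 1, top D: go to q0, push ε → (q0, 1110, Z)
  ε-move, top Z: go to q4, push DZ → (q4, 1110, DZ)
  read 1, top D: go to q0, push ε → (q0, 110, Z)
  ε-move, top Z: go to q4, push DZ → (q4, 110, DZ)
  read 1, top D: go to q0, push ε → (q0, 10, Z)
  ε-move, top Z: go to q4, push DZ → (q4, 10, DZ)
  read 1, top D: go to q0, push ε → (q0, 0, Z)
  ε-move, top Z: go to q4, push DZ → (q4, 0, DZ)
No transition applies at (q4, 0, DZ); input not fully consumed.

Reject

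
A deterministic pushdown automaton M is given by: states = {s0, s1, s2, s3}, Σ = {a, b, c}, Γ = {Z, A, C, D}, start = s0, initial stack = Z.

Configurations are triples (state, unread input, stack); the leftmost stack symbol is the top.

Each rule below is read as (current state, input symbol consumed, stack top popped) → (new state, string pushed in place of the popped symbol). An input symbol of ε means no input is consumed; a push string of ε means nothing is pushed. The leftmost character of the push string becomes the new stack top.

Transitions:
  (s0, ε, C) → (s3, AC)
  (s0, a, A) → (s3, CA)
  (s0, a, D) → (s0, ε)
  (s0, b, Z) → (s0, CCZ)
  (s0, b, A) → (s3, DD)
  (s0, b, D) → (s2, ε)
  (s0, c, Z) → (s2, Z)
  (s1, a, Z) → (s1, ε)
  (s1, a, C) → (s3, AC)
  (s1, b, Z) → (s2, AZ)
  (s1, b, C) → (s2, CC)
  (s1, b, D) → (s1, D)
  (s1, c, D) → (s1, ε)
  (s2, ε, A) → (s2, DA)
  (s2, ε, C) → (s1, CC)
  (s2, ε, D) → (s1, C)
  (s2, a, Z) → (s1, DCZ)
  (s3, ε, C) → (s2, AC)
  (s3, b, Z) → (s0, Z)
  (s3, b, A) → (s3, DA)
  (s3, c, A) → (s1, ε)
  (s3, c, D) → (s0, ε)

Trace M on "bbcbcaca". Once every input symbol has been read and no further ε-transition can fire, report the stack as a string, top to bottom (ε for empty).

(s0, bbcbcaca, Z)
  read b, top Z: go to s0, push CCZ → (s0, bcbcaca, CCZ)
  ε-move, top C: go to s3, push AC → (s3, bcbcaca, ACCZ)
  read b, top A: go to s3, push DA → (s3, cbcaca, DACCZ)
  read c, top D: go to s0, push ε → (s0, bcaca, ACCZ)
  read b, top A: go to s3, push DD → (s3, caca, DDCCZ)
  read c, top D: go to s0, push ε → (s0, aca, DCCZ)
  read a, top D: go to s0, push ε → (s0, ca, CCZ)
  ε-move, top C: go to s3, push AC → (s3, ca, ACCZ)
  read c, top A: go to s1, push ε → (s1, a, CCZ)
  read a, top C: go to s3, push AC → (s3, ε, ACCZ)
All input consumed in state s3 with stack ACCZ.

ACCZ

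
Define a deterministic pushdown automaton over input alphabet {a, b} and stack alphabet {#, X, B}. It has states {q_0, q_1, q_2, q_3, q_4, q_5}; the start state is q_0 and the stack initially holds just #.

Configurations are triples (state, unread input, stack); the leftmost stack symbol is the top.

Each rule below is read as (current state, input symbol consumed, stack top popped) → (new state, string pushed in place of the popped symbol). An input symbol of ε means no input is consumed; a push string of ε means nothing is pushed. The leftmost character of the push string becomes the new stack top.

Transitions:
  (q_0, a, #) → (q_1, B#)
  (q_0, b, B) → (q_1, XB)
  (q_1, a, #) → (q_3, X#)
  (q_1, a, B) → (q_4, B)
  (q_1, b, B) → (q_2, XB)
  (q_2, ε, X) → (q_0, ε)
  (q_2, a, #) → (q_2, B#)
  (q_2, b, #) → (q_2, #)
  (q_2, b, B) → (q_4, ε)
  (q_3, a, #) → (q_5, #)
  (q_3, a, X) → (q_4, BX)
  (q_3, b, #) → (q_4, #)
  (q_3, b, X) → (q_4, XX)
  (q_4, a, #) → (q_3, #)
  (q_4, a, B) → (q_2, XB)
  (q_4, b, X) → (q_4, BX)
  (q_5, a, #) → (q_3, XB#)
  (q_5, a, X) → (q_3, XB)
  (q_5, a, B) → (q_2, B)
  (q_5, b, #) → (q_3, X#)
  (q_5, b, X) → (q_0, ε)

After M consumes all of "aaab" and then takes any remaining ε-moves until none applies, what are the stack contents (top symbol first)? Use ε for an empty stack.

(q_0, aaab, #)
  read a, top #: go to q_1, push B# → (q_1, aab, B#)
  read a, top B: go to q_4, push B → (q_4, ab, B#)
  read a, top B: go to q_2, push XB → (q_2, b, XB#)
  ε-move, top X: go to q_0, push ε → (q_0, b, B#)
  read b, top B: go to q_1, push XB → (q_1, ε, XB#)
All input consumed in state q_1 with stack XB#.

XB#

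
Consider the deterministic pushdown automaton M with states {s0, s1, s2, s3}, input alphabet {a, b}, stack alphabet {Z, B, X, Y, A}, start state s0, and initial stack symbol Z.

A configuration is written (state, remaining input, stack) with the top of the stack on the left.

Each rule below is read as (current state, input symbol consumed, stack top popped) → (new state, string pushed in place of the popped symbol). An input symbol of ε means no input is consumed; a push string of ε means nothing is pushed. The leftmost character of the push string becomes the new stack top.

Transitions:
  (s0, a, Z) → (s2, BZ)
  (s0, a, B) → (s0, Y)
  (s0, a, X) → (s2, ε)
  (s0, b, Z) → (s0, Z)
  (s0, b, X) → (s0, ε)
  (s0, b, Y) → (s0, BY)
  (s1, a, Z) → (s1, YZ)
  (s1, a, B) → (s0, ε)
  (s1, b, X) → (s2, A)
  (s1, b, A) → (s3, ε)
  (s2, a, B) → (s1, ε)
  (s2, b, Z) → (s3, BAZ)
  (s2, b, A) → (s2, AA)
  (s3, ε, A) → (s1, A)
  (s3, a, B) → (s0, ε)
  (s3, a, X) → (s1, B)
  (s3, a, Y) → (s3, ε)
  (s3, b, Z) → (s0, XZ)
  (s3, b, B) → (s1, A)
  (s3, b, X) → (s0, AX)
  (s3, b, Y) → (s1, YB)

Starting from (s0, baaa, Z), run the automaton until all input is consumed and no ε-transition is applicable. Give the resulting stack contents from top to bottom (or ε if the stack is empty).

(s0, baaa, Z)
  read b, top Z: go to s0, push Z → (s0, aaa, Z)
  read a, top Z: go to s2, push BZ → (s2, aa, BZ)
  read a, top B: go to s1, push ε → (s1, a, Z)
  read a, top Z: go to s1, push YZ → (s1, ε, YZ)
All input consumed in state s1 with stack YZ.

YZ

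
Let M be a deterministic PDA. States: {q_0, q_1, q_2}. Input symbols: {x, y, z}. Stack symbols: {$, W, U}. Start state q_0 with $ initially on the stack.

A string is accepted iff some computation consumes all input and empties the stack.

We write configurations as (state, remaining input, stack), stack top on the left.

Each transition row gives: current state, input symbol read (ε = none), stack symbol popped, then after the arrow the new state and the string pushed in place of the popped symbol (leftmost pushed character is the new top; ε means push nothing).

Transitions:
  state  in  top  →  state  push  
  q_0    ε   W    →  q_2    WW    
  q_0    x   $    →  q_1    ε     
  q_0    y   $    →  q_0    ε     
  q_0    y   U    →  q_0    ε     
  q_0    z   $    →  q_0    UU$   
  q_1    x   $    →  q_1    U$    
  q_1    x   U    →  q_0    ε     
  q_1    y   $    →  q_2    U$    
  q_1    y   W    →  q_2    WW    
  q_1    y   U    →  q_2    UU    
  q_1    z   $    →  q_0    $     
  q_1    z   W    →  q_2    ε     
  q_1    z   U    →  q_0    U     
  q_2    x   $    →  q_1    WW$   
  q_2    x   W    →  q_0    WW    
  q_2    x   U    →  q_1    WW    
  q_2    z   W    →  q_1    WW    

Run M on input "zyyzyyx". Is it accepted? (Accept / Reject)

(q_0, zyyzyyx, $)
  read z, top $: go to q_0, push UU$ → (q_0, yyzyyx, UU$)
  read y, top U: go to q_0, push ε → (q_0, yzyyx, U$)
  read y, top U: go to q_0, push ε → (q_0, zyyx, $)
  read z, top $: go to q_0, push UU$ → (q_0, yyx, UU$)
  read y, top U: go to q_0, push ε → (q_0, yx, U$)
  read y, top U: go to q_0, push ε → (q_0, x, $)
  read x, top $: go to q_1, push ε → (q_1, ε, ε)
All input consumed and the stack is empty.

Accept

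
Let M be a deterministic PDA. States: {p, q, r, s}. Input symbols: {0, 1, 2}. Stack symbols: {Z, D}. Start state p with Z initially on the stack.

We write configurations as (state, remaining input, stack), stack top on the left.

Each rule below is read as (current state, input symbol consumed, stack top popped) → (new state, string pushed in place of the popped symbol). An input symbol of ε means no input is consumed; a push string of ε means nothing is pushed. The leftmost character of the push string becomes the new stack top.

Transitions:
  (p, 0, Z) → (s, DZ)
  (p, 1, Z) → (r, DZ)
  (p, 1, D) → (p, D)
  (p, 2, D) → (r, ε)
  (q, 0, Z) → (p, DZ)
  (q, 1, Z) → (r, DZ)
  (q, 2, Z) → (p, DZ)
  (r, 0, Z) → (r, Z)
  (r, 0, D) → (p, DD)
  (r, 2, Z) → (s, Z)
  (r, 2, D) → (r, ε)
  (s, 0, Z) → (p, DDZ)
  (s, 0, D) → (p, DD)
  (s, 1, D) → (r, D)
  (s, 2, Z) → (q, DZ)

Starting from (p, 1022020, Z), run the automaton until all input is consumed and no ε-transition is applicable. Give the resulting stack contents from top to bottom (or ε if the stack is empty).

(p, 1022020, Z) ⊢ (r, 022020, DZ) ⊢ (p, 22020, DDZ) ⊢ (r, 2020, DZ) ⊢ (r, 020, Z) ⊢ (r, 20, Z) ⊢ (s, 0, Z) ⊢ (p, ε, DDZ)
All input consumed in state p with stack DDZ.

DDZ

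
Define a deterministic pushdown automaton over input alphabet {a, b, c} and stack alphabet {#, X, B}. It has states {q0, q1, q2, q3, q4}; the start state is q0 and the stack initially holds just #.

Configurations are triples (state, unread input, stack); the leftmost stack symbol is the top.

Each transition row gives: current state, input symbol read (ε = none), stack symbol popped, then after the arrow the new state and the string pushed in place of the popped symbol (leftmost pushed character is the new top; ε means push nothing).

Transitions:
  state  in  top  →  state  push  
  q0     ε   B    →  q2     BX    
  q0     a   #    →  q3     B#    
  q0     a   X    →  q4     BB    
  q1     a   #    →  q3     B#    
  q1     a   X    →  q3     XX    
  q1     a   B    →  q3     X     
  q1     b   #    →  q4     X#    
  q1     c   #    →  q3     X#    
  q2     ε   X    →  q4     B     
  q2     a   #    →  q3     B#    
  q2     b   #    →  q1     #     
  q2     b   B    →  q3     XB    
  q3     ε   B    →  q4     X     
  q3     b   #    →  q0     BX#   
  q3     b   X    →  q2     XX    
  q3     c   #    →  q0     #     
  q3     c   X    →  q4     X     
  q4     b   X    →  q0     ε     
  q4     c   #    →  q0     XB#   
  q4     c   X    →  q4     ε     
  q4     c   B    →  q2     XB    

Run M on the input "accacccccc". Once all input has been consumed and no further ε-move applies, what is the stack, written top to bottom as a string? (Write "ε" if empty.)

(q0, accacccccc, #) ⊢ (q3, ccacccccc, B#) ⊢ (q4, ccacccccc, X#) ⊢ (q4, cacccccc, #) ⊢ (q0, acccccc, XB#) ⊢ (q4, cccccc, BBB#) ⊢ (q2, ccccc, XBBB#) ⊢ (q4, ccccc, BBBB#) ⊢ (q2, cccc, XBBBB#) ⊢ (q4, cccc, BBBBB#) ⊢ (q2, ccc, XBBBBB#) ⊢ (q4, ccc, BBBBBB#) ⊢ (q2, cc, XBBBBBB#) ⊢ (q4, cc, BBBBBBB#) ⊢ (q2, c, XBBBBBBB#) ⊢ (q4, c, BBBBBBBB#) ⊢ (q2, ε, XBBBBBBBB#) ⊢ (q4, ε, BBBBBBBBB#)
All input consumed in state q4 with stack BBBBBBBBB#.

BBBBBBBBB#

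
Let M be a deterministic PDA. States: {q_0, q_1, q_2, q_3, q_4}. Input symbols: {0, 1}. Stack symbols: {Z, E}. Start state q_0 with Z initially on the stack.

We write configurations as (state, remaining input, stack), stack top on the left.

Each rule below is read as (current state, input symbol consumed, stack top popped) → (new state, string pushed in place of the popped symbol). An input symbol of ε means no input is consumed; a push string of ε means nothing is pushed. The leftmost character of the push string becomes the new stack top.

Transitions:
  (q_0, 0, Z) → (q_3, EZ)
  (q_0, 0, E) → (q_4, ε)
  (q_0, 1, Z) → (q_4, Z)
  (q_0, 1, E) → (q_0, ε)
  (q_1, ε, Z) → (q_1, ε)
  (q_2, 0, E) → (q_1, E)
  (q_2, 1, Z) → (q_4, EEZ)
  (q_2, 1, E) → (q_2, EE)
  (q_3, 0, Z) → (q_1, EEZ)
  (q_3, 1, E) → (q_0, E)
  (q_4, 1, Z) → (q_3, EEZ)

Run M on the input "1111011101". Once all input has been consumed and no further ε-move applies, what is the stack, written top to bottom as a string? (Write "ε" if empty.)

EEZ

(q_0, 1111011101, Z)
  read 1, top Z: go to q_4, push Z → (q_4, 111011101, Z)
  read 1, top Z: go to q_3, push EEZ → (q_3, 11011101, EEZ)
  read 1, top E: go to q_0, push E → (q_0, 1011101, EEZ)
  read 1, top E: go to q_0, push ε → (q_0, 011101, EZ)
  read 0, top E: go to q_4, push ε → (q_4, 11101, Z)
  read 1, top Z: go to q_3, push EEZ → (q_3, 1101, EEZ)
  read 1, top E: go to q_0, push E → (q_0, 101, EEZ)
  read 1, top E: go to q_0, push ε → (q_0, 01, EZ)
  read 0, top E: go to q_4, push ε → (q_4, 1, Z)
  read 1, top Z: go to q_3, push EEZ → (q_3, ε, EEZ)
All input consumed in state q_3 with stack EEZ.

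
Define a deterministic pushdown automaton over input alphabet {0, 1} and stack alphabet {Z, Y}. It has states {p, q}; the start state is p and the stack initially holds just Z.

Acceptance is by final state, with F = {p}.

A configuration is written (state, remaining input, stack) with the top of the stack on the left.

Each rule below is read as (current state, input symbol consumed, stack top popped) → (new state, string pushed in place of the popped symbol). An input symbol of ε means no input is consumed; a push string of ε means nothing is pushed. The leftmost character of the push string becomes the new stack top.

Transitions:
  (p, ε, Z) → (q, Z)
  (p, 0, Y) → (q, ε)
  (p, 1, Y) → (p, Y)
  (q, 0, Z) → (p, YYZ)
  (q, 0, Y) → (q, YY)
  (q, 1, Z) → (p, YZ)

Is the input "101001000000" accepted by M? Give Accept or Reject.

(p, 101001000000, Z)
  ε-move, top Z: go to q, push Z → (q, 101001000000, Z)
  read 1, top Z: go to p, push YZ → (p, 01001000000, YZ)
  read 0, top Y: go to q, push ε → (q, 1001000000, Z)
  read 1, top Z: go to p, push YZ → (p, 001000000, YZ)
  read 0, top Y: go to q, push ε → (q, 01000000, Z)
  read 0, top Z: go to p, push YYZ → (p, 1000000, YYZ)
  read 1, top Y: go to p, push Y → (p, 000000, YYZ)
  read 0, top Y: go to q, push ε → (q, 00000, YZ)
  read 0, top Y: go to q, push YY → (q, 0000, YYZ)
  read 0, top Y: go to q, push YY → (q, 000, YYYZ)
  read 0, top Y: go to q, push YY → (q, 00, YYYYZ)
  read 0, top Y: go to q, push YY → (q, 0, YYYYYZ)
  read 0, top Y: go to q, push YY → (q, ε, YYYYYYZ)
All input consumed; state q ∉ F and no further ε-move applies.

Reject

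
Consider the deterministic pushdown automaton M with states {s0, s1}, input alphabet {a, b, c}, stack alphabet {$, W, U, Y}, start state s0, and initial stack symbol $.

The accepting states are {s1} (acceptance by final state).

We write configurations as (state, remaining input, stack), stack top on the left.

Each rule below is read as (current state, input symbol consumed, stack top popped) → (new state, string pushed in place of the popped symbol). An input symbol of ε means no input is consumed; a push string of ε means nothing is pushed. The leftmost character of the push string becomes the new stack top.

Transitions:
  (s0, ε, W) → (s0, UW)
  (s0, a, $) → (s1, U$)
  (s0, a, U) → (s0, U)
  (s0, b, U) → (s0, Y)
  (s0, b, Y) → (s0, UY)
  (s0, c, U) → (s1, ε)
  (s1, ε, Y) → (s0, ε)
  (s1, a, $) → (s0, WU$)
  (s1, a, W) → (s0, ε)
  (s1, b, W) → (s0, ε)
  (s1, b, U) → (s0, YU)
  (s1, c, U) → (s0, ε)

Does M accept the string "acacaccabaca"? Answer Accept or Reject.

(s0, acacaccabaca, $)
  read a, top $: go to s1, push U$ → (s1, cacaccabaca, U$)
  read c, top U: go to s0, push ε → (s0, acaccabaca, $)
  read a, top $: go to s1, push U$ → (s1, caccabaca, U$)
  read c, top U: go to s0, push ε → (s0, accabaca, $)
  read a, top $: go to s1, push U$ → (s1, ccabaca, U$)
  read c, top U: go to s0, push ε → (s0, cabaca, $)
No transition applies at (s0, cabaca, $); input not fully consumed.

Reject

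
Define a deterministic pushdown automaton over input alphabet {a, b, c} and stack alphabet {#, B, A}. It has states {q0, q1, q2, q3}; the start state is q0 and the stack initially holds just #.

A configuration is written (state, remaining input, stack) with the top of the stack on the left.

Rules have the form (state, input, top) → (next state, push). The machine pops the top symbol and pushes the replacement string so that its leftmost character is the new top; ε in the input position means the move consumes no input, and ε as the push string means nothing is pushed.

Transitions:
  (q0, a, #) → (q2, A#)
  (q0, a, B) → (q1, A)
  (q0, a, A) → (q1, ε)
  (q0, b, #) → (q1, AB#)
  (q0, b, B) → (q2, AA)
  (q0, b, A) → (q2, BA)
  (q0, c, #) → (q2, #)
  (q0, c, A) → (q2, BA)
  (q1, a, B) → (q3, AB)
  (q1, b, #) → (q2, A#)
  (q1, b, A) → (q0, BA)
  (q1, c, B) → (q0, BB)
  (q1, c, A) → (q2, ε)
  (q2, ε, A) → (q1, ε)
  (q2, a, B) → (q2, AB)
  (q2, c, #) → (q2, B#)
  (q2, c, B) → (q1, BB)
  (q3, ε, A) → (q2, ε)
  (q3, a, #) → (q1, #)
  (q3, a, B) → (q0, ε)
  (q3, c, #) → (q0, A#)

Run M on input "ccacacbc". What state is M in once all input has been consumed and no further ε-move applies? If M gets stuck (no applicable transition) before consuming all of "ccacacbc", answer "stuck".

(q0, ccacacbc, #) ⊢ (q2, cacacbc, #) ⊢ (q2, acacbc, B#) ⊢ (q2, cacbc, AB#) ⊢ (q1, cacbc, B#) ⊢ (q0, acbc, BB#) ⊢ (q1, cbc, AB#) ⊢ (q2, bc, B#)
No transition for (q2, b, top B); M blocks with input bc remaining.

stuck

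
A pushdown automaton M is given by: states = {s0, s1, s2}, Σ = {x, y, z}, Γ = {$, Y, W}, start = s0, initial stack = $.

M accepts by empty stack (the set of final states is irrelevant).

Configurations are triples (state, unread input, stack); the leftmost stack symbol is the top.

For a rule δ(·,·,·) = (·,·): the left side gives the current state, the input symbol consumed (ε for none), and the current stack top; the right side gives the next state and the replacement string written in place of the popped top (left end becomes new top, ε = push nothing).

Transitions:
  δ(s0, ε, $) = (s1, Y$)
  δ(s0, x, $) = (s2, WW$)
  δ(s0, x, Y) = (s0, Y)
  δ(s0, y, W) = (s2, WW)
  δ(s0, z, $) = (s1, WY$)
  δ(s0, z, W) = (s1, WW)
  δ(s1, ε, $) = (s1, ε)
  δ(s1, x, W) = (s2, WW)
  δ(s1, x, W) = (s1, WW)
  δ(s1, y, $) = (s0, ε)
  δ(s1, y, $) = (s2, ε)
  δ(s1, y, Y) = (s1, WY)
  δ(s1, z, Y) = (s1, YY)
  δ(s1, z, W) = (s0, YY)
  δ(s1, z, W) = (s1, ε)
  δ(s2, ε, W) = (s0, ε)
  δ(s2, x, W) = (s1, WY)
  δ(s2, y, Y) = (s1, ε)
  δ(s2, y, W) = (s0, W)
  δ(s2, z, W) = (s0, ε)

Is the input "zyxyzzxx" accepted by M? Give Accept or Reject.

Reject

No computation consumes all input and empties the stack.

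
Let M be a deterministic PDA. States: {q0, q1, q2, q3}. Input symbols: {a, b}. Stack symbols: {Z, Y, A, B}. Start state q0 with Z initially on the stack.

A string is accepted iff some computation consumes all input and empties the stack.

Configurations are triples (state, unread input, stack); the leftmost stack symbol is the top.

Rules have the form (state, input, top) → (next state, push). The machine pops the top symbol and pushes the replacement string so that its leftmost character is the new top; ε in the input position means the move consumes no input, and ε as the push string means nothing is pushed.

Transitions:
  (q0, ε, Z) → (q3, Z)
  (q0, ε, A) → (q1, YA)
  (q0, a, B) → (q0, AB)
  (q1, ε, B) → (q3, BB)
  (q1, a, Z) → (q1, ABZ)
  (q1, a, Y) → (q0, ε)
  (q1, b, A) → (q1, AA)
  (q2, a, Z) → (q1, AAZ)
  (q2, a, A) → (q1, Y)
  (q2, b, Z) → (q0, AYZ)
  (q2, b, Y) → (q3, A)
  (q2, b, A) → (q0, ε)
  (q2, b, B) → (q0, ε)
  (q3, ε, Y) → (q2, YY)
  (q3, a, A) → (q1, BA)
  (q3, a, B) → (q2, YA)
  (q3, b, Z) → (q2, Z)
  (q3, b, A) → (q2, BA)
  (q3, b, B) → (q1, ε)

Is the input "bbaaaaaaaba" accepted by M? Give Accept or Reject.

(q0, bbaaaaaaaba, Z) ⊢ (q3, bbaaaaaaaba, Z) ⊢ (q2, baaaaaaaba, Z) ⊢ (q0, aaaaaaaba, AYZ) ⊢ (q1, aaaaaaaba, YAYZ) ⊢ (q0, aaaaaaba, AYZ) ⊢ (q1, aaaaaaba, YAYZ) ⊢ (q0, aaaaaba, AYZ) ⊢ (q1, aaaaaba, YAYZ) ⊢ (q0, aaaaba, AYZ) ⊢ (q1, aaaaba, YAYZ) ⊢ (q0, aaaba, AYZ) ⊢ (q1, aaaba, YAYZ) ⊢ (q0, aaba, AYZ) ⊢ (q1, aaba, YAYZ) ⊢ (q0, aba, AYZ) ⊢ (q1, aba, YAYZ) ⊢ (q0, ba, AYZ) ⊢ (q1, ba, YAYZ)
No transition applies at (q1, ba, YAYZ); input not fully consumed.

Reject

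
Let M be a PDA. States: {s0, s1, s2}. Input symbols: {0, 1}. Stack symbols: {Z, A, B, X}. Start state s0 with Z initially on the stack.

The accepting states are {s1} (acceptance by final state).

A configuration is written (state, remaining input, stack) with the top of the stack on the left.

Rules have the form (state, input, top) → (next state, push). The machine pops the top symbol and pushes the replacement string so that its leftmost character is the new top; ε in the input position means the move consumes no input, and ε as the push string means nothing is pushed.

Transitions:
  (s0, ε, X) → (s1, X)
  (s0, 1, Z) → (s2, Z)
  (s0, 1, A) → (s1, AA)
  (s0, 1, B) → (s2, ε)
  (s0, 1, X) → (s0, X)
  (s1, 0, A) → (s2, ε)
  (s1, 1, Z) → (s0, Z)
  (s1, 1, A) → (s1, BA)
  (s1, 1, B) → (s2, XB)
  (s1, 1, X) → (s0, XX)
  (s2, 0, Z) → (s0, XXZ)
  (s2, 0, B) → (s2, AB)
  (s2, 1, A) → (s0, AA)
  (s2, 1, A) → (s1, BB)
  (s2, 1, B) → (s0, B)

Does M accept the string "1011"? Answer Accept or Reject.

Accept

One accepting computation: (s0, 1011, Z) ⊢ (s2, 011, Z) ⊢ (s0, 11, XXZ) ⊢ (s0, 1, XXZ) ⊢ (s0, ε, XXZ) ⊢ (s1, ε, XXZ)
All input consumed and state s1 ∈ F.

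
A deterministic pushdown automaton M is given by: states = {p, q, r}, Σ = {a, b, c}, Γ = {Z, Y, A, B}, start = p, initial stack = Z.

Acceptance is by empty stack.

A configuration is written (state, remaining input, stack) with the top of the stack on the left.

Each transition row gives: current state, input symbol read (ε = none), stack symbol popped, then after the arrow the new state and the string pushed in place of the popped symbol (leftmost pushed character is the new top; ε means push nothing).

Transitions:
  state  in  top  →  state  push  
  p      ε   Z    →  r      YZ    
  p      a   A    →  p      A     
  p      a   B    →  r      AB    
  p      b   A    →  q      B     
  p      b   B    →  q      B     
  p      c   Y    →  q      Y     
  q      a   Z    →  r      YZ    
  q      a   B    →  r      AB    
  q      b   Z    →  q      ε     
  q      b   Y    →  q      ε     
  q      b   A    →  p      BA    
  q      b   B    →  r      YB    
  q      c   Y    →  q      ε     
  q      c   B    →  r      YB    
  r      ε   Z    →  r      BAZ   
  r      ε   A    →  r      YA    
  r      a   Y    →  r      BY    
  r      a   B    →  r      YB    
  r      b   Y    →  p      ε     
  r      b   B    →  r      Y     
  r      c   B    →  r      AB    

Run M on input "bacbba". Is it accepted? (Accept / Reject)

Reject

(p, bacbba, Z) ⊢ (r, bacbba, YZ) ⊢ (p, acbba, Z) ⊢ (r, acbba, YZ) ⊢ (r, cbba, BYZ) ⊢ (r, bba, ABYZ) ⊢ (r, bba, YABYZ) ⊢ (p, ba, ABYZ) ⊢ (q, a, BBYZ) ⊢ (r, ε, ABBYZ) ⊢ (r, ε, YABBYZ)
All input consumed; stack is YABBYZ, not empty, and no further ε-move applies.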